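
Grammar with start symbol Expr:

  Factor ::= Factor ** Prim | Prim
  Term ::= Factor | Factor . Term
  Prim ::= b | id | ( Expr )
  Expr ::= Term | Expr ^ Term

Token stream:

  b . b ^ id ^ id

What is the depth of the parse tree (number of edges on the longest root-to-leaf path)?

7

[Expr [Expr [Expr [Term [Factor [Prim b]] . [Term [Factor [Prim b]]]]] ^ [Term [Factor [Prim id]]]] ^ [Term [Factor [Prim id]]]]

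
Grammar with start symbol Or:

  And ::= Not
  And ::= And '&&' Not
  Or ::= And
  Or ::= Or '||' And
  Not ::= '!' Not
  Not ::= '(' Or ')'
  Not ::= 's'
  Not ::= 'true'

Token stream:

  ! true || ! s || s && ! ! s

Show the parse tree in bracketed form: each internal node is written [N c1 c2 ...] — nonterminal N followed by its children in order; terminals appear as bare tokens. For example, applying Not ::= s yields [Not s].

Or
Or || And
Or || And || And
And || And || And
Not || And || And
! Not || And || And
! true || And || And
! true || Not || And
! true || ! Not || And
! true || ! s || And
! true || ! s || And && Not
! true || ! s || Not && Not
! true || ! s || s && Not
! true || ! s || s && ! Not
! true || ! s || s && ! ! Not
! true || ! s || s && ! ! s

[Or [Or [Or [And [Not ! [Not true]]]] || [And [Not ! [Not s]]]] || [And [And [Not s]] && [Not ! [Not ! [Not s]]]]]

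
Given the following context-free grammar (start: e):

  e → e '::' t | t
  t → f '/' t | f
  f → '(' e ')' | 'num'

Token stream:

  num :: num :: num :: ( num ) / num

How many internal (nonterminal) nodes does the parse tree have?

17

[e [e [e [e [t [f num]]] :: [t [f num]]] :: [t [f num]]] :: [t [f ( [e [t [f num]]] )] / [t [f num]]]]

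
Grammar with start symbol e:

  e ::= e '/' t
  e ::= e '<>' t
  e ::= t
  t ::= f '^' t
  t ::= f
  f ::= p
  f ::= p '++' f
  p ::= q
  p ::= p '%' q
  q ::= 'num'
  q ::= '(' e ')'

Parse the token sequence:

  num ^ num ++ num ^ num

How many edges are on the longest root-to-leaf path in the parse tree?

7

[e [t [f [p [q num]]] ^ [t [f [p [q num]] ++ [f [p [q num]]]] ^ [t [f [p [q num]]]]]]]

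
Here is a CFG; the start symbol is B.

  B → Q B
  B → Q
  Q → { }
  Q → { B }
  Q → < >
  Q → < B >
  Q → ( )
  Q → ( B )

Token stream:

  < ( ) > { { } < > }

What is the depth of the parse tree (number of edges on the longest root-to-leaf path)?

[B [Q < [B [Q ( )]] >] [B [Q { [B [Q { }] [B [Q < >]]] }]]]

6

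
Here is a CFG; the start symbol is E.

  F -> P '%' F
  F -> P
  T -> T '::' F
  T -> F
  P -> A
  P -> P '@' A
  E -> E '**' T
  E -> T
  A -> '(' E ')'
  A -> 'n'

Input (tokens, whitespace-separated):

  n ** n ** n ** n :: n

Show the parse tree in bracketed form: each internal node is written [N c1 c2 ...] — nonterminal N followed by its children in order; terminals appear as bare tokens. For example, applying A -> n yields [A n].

[E [E [E [E [T [F [P [A n]]]]] ** [T [F [P [A n]]]]] ** [T [F [P [A n]]]]] ** [T [T [F [P [A n]]]] :: [F [P [A n]]]]]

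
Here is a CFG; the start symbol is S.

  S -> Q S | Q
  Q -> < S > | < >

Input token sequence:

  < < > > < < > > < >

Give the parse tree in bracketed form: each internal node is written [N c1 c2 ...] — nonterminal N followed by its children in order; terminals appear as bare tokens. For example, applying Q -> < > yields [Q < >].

[S [Q < [S [Q < >]] >] [S [Q < [S [Q < >]] >] [S [Q < >]]]]

S
Q S
< S > S
< Q > S
< < > > S
< < > > Q S
< < > > < S > S
< < > > < Q > S
< < > > < < > > S
< < > > < < > > Q
< < > > < < > > < >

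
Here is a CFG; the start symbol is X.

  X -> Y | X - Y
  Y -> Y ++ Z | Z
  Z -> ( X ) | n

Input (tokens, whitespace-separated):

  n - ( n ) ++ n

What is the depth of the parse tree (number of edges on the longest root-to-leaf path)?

7

[X [X [Y [Z n]]] - [Y [Y [Z ( [X [Y [Z n]]] )]] ++ [Z n]]]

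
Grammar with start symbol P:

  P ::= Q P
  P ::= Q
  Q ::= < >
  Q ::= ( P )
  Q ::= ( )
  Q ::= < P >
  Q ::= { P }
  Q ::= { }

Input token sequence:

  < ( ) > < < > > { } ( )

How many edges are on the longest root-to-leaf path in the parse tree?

[P [Q < [P [Q ( )]] >] [P [Q < [P [Q < >]] >] [P [Q { }] [P [Q ( )]]]]]

5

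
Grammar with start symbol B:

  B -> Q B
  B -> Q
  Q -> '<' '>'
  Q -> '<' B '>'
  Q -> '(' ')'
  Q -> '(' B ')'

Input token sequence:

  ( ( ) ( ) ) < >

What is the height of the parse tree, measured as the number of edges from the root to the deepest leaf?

[B [Q ( [B [Q ( )] [B [Q ( )]]] )] [B [Q < >]]]

5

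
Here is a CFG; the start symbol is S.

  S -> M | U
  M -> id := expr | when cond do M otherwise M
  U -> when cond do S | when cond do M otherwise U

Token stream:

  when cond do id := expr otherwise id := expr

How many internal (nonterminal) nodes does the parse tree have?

[S [M when cond do [M id := expr] otherwise [M id := expr]]]

4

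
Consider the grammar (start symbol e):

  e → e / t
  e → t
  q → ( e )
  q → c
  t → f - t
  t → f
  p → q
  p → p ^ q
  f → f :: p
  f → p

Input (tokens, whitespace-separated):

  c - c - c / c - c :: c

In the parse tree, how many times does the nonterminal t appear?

[e [e [t [f [p [q c]]] - [t [f [p [q c]]] - [t [f [p [q c]]]]]]] / [t [f [p [q c]]] - [t [f [f [p [q c]]] :: [p [q c]]]]]]

5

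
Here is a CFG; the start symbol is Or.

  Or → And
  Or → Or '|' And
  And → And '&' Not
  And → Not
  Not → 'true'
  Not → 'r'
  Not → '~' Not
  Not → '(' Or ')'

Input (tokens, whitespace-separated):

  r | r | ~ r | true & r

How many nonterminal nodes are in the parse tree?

15

[Or [Or [Or [Or [And [Not r]]] | [And [Not r]]] | [And [Not ~ [Not r]]]] | [And [And [Not true]] & [Not r]]]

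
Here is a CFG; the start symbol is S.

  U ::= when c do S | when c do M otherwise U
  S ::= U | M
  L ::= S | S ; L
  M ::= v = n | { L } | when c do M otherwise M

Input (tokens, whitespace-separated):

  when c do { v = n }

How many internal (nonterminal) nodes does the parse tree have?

[S [U when c do [S [M { [L [S [M v = n]]] }]]]]

7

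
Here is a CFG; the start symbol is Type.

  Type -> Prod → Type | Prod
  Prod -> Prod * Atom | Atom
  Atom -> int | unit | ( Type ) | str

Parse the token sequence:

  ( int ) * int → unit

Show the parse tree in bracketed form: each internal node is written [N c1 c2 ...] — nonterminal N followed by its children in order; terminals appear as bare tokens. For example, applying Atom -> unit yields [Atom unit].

[Type [Prod [Prod [Atom ( [Type [Prod [Atom int]]] )]] * [Atom int]] → [Type [Prod [Atom unit]]]]

Type
Prod → Type
Prod * Atom → Type
Atom * Atom → Type
( Type ) * Atom → Type
( Prod ) * Atom → Type
( Atom ) * Atom → Type
( int ) * Atom → Type
( int ) * int → Type
( int ) * int → Prod
( int ) * int → Atom
( int ) * int → unit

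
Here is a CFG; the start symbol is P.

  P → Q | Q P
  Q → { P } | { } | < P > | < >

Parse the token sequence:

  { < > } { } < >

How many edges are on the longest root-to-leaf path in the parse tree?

[P [Q { [P [Q < >]] }] [P [Q { }] [P [Q < >]]]]

4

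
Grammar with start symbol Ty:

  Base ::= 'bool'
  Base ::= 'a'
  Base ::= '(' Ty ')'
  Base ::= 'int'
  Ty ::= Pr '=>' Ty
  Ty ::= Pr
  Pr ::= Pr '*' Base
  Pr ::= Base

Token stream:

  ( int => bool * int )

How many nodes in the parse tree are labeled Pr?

[Ty [Pr [Base ( [Ty [Pr [Base int]] => [Ty [Pr [Pr [Base bool]] * [Base int]]]] )]]]

4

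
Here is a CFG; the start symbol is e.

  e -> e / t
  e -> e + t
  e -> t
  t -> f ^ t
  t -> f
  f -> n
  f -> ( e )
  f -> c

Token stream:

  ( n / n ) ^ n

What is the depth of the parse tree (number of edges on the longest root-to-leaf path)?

7

[e [t [f ( [e [e [t [f n]]] / [t [f n]]] )] ^ [t [f n]]]]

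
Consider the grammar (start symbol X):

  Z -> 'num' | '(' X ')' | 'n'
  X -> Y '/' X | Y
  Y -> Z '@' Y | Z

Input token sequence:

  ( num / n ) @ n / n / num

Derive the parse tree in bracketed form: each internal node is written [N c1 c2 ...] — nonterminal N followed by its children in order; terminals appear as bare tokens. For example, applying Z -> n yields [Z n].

X
Y / X
Z @ Y / X
( X ) @ Y / X
( Y / X ) @ Y / X
( Z / X ) @ Y / X
( num / X ) @ Y / X
( num / Y ) @ Y / X
( num / Z ) @ Y / X
( num / n ) @ Y / X
( num / n ) @ Z / X
( num / n ) @ n / X
( num / n ) @ n / Y / X
( num / n ) @ n / Z / X
( num / n ) @ n / n / X
( num / n ) @ n / n / Y
( num / n ) @ n / n / Z
( num / n ) @ n / n / num

[X [Y [Z ( [X [Y [Z num]] / [X [Y [Z n]]]] )] @ [Y [Z n]]] / [X [Y [Z n]] / [X [Y [Z num]]]]]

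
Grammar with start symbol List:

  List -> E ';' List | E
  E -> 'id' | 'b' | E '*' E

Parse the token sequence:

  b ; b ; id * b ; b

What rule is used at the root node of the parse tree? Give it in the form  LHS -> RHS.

[List [E b] ; [List [E b] ; [List [E [E id] * [E b]] ; [List [E b]]]]]

List -> E ';' List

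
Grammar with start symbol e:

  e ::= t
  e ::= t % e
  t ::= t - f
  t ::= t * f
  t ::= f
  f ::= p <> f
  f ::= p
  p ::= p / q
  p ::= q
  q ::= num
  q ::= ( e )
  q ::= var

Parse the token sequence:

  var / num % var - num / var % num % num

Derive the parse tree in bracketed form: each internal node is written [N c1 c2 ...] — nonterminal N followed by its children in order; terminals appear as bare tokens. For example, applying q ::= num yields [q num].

[e [t [f [p [p [q var]] / [q num]]]] % [e [t [t [f [p [q var]]]] - [f [p [p [q num]] / [q var]]]] % [e [t [f [p [q num]]]] % [e [t [f [p [q num]]]]]]]]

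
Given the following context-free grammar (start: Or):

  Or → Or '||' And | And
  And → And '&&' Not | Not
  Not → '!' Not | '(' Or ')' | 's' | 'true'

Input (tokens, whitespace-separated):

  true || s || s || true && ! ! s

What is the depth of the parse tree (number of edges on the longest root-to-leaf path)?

[Or [Or [Or [Or [And [Not true]]] || [And [Not s]]] || [And [Not s]]] || [And [And [Not true]] && [Not ! [Not ! [Not s]]]]]

6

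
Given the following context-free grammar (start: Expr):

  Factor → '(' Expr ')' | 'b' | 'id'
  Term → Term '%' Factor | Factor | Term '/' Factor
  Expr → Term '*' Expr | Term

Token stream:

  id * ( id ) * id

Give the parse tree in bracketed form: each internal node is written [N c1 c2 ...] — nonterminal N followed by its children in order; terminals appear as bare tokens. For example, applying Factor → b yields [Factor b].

[Expr [Term [Factor id]] * [Expr [Term [Factor ( [Expr [Term [Factor id]]] )]] * [Expr [Term [Factor id]]]]]

Expr
Term * Expr
Factor * Expr
id * Expr
id * Term * Expr
id * Factor * Expr
id * ( Expr ) * Expr
id * ( Term ) * Expr
id * ( Factor ) * Expr
id * ( id ) * Expr
id * ( id ) * Term
id * ( id ) * Factor
id * ( id ) * id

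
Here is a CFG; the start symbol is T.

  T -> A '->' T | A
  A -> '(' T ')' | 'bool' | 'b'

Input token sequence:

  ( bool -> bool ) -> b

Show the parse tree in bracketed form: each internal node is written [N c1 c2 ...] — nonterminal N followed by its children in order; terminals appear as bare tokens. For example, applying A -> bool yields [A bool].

T
A -> T
( T ) -> T
( A -> T ) -> T
( bool -> T ) -> T
( bool -> A ) -> T
( bool -> bool ) -> T
( bool -> bool ) -> A
( bool -> bool ) -> b

[T [A ( [T [A bool] -> [T [A bool]]] )] -> [T [A b]]]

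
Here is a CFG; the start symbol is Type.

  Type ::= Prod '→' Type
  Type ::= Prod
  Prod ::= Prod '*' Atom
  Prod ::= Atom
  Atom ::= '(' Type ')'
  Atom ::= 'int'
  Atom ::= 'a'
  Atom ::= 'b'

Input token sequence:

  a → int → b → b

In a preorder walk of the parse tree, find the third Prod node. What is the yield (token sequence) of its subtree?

[Type [Prod [Atom a]] → [Type [Prod [Atom int]] → [Type [Prod [Atom b]] → [Type [Prod [Atom b]]]]]]

b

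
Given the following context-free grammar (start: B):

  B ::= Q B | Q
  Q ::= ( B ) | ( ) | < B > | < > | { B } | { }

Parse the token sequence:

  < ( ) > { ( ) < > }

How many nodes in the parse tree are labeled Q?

[B [Q < [B [Q ( )]] >] [B [Q { [B [Q ( )] [B [Q < >]]] }]]]

5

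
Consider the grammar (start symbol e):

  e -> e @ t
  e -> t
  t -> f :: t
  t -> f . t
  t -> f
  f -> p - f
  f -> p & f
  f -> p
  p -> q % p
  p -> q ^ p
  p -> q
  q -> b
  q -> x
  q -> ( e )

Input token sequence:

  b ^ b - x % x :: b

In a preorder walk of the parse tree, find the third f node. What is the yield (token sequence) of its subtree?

b

[e [t [f [p [q b] ^ [p [q b]]] - [f [p [q x] % [p [q x]]]]] :: [t [f [p [q b]]]]]]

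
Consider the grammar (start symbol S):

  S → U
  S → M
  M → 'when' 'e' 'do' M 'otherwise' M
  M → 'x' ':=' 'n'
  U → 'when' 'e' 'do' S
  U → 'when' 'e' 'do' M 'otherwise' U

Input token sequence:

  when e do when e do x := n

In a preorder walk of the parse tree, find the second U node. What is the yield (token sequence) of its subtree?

[S [U when e do [S [U when e do [S [M x := n]]]]]]

when e do x := n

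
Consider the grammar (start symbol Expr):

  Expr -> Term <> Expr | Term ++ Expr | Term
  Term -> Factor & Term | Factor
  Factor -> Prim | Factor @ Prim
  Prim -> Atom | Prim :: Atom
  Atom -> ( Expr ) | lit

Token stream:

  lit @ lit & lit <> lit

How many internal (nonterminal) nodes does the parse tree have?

17

[Expr [Term [Factor [Factor [Prim [Atom lit]]] @ [Prim [Atom lit]]] & [Term [Factor [Prim [Atom lit]]]]] <> [Expr [Term [Factor [Prim [Atom lit]]]]]]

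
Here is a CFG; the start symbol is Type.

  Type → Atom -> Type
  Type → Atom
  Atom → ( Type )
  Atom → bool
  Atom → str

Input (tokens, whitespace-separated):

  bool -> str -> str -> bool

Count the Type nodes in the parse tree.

4

[Type [Atom bool] -> [Type [Atom str] -> [Type [Atom str] -> [Type [Atom bool]]]]]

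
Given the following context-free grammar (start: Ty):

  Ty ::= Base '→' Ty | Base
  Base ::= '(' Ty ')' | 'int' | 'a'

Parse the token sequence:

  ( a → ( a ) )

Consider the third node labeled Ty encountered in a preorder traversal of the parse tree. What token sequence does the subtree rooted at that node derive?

[Ty [Base ( [Ty [Base a] → [Ty [Base ( [Ty [Base a]] )]]] )]]

( a )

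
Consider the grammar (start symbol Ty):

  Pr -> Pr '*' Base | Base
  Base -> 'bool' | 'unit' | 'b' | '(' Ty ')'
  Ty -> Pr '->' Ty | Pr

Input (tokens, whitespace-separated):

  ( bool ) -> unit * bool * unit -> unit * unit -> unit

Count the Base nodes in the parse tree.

[Ty [Pr [Base ( [Ty [Pr [Base bool]]] )]] -> [Ty [Pr [Pr [Pr [Base unit]] * [Base bool]] * [Base unit]] -> [Ty [Pr [Pr [Base unit]] * [Base unit]] -> [Ty [Pr [Base unit]]]]]]

8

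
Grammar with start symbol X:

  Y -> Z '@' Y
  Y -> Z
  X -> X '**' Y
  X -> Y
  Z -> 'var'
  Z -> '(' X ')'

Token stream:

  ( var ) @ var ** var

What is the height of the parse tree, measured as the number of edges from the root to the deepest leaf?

[X [X [Y [Z ( [X [Y [Z var]]] )] @ [Y [Z var]]]] ** [Y [Z var]]]

7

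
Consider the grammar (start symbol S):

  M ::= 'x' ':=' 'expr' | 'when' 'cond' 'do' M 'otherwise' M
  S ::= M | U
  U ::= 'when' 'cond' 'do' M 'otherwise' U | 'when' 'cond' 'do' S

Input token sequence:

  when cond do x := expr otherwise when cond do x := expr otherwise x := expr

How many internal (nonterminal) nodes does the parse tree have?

6

[S [M when cond do [M x := expr] otherwise [M when cond do [M x := expr] otherwise [M x := expr]]]]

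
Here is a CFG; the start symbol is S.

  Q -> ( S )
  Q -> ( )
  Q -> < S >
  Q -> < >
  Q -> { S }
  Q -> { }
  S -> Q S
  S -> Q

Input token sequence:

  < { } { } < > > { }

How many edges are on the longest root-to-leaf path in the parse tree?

6

[S [Q < [S [Q { }] [S [Q { }] [S [Q < >]]]] >] [S [Q { }]]]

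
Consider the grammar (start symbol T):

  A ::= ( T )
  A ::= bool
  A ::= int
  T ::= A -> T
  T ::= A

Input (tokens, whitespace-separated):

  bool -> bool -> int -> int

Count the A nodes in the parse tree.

[T [A bool] -> [T [A bool] -> [T [A int] -> [T [A int]]]]]

4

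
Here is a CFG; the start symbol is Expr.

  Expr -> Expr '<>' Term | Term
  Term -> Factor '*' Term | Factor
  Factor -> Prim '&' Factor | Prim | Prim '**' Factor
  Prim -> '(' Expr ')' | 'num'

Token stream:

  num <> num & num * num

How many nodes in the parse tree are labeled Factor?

4

[Expr [Expr [Term [Factor [Prim num]]]] <> [Term [Factor [Prim num] & [Factor [Prim num]]] * [Term [Factor [Prim num]]]]]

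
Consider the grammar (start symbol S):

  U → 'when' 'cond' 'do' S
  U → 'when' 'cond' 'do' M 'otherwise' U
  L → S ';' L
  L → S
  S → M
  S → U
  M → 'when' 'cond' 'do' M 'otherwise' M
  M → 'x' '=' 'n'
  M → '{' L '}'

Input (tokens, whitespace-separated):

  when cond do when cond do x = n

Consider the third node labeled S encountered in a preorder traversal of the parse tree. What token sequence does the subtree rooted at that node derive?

[S [U when cond do [S [U when cond do [S [M x = n]]]]]]

x = n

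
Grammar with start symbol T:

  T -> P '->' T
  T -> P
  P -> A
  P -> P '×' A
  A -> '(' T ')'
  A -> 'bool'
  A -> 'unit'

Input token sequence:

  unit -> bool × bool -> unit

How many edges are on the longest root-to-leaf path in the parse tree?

[T [P [A unit]] -> [T [P [P [A bool]] × [A bool]] -> [T [P [A unit]]]]]

5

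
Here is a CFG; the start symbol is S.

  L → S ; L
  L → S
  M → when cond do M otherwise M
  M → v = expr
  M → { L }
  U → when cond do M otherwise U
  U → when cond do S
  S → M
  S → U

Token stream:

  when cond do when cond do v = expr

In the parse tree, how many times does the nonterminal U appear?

2

[S [U when cond do [S [U when cond do [S [M v = expr]]]]]]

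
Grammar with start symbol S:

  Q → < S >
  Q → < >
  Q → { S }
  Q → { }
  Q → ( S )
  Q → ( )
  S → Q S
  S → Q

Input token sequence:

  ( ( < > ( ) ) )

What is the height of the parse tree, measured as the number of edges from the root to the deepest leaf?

7

[S [Q ( [S [Q ( [S [Q < >] [S [Q ( )]]] )]] )]]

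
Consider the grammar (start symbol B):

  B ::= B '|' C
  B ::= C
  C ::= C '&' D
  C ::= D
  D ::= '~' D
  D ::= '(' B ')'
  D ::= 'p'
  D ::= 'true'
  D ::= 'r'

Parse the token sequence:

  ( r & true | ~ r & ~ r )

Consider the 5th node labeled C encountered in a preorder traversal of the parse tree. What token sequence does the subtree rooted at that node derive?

[B [C [D ( [B [B [C [C [D r]] & [D true]]] | [C [C [D ~ [D r]]] & [D ~ [D r]]]] )]]]

~ r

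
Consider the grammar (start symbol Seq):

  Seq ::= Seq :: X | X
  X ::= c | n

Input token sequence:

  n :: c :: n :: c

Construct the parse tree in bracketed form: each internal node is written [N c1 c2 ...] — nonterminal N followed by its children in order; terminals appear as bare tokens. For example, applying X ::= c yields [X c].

[Seq [Seq [Seq [Seq [X n]] :: [X c]] :: [X n]] :: [X c]]

Seq
Seq :: X
Seq :: X :: X
Seq :: X :: X :: X
X :: X :: X :: X
n :: X :: X :: X
n :: c :: X :: X
n :: c :: n :: X
n :: c :: n :: c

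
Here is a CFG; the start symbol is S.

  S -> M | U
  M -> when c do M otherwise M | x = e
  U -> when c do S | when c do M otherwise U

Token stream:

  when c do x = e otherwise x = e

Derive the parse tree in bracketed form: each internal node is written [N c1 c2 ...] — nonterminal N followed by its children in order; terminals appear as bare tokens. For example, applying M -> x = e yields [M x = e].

[S [M when c do [M x = e] otherwise [M x = e]]]

S
M
when c do M otherwise M
when c do x = e otherwise M
when c do x = e otherwise x = e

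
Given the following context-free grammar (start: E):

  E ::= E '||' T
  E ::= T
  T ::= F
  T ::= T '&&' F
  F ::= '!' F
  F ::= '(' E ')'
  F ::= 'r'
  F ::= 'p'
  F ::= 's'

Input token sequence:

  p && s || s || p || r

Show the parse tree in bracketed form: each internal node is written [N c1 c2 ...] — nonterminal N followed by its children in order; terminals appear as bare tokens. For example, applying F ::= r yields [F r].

E
E || T
E || T || T
E || T || T || T
T || T || T || T
T && F || T || T || T
F && F || T || T || T
p && F || T || T || T
p && s || T || T || T
p && s || F || T || T
p && s || s || T || T
p && s || s || F || T
p && s || s || p || T
p && s || s || p || F
p && s || s || p || r

[E [E [E [E [T [T [F p]] && [F s]]] || [T [F s]]] || [T [F p]]] || [T [F r]]]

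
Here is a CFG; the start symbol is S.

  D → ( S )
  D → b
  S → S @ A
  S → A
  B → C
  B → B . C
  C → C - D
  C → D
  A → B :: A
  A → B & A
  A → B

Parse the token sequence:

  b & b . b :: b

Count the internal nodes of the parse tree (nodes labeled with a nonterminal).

[S [A [B [C [D b]]] & [A [B [B [C [D b]]] . [C [D b]]] :: [A [B [C [D b]]]]]]]

16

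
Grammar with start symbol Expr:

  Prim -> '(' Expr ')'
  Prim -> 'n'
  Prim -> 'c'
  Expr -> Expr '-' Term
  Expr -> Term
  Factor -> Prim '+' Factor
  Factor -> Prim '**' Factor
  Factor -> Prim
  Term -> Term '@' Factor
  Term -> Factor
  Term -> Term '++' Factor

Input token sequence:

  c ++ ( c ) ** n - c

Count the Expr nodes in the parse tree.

3

[Expr [Expr [Term [Term [Factor [Prim c]]] ++ [Factor [Prim ( [Expr [Term [Factor [Prim c]]]] )] ** [Factor [Prim n]]]]] - [Term [Factor [Prim c]]]]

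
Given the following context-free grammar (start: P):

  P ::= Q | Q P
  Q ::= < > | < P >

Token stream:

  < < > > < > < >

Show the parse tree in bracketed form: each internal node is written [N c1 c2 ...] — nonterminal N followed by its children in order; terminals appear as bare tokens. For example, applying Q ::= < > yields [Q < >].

P
Q P
< P > P
< Q > P
< < > > P
< < > > Q P
< < > > < > P
< < > > < > Q
< < > > < > < >

[P [Q < [P [Q < >]] >] [P [Q < >] [P [Q < >]]]]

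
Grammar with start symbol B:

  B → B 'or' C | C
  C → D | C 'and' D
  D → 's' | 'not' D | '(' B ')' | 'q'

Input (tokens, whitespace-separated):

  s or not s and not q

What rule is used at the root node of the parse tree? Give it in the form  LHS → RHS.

[B [B [C [D s]]] or [C [C [D not [D s]]] and [D not [D q]]]]

B → B 'or' C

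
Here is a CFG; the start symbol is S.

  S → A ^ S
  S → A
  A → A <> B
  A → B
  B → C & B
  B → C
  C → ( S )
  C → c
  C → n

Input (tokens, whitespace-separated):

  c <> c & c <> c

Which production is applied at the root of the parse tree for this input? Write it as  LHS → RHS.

S → A

[S [A [A [A [B [C c]]] <> [B [C c] & [B [C c]]]] <> [B [C c]]]]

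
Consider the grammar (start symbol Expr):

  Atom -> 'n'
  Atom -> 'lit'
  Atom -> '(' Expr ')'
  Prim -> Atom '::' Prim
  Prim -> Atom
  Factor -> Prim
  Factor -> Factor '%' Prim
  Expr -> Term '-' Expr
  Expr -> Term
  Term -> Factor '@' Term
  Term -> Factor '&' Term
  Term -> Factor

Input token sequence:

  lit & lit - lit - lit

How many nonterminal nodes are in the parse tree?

19

[Expr [Term [Factor [Prim [Atom lit]]] & [Term [Factor [Prim [Atom lit]]]]] - [Expr [Term [Factor [Prim [Atom lit]]]] - [Expr [Term [Factor [Prim [Atom lit]]]]]]]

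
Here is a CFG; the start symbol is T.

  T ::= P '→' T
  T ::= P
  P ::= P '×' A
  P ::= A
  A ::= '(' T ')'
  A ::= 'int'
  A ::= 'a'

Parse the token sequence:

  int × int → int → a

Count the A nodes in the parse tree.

[T [P [P [A int]] × [A int]] → [T [P [A int]] → [T [P [A a]]]]]

4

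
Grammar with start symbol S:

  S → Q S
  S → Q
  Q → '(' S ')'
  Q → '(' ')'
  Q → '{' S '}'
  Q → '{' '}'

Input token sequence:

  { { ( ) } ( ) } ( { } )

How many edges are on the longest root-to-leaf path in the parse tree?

6

[S [Q { [S [Q { [S [Q ( )]] }] [S [Q ( )]]] }] [S [Q ( [S [Q { }]] )]]]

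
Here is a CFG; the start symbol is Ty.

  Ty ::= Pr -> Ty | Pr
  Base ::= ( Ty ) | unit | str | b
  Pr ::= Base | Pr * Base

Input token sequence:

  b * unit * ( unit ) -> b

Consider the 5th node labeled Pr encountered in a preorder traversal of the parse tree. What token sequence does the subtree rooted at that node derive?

b

[Ty [Pr [Pr [Pr [Base b]] * [Base unit]] * [Base ( [Ty [Pr [Base unit]]] )]] -> [Ty [Pr [Base b]]]]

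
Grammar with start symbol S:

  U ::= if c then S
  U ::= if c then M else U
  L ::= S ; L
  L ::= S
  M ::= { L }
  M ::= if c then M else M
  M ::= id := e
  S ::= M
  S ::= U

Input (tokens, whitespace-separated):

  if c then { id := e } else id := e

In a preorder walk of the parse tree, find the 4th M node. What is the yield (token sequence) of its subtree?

[S [M if c then [M { [L [S [M id := e]]] }] else [M id := e]]]

id := e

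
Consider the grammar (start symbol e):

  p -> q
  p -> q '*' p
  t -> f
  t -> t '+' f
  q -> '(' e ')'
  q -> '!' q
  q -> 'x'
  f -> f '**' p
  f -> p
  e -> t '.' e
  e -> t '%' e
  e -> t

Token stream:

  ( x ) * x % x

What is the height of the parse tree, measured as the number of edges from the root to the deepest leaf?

10

[e [t [f [p [q ( [e [t [f [p [q x]]]]] )] * [p [q x]]]]] % [e [t [f [p [q x]]]]]]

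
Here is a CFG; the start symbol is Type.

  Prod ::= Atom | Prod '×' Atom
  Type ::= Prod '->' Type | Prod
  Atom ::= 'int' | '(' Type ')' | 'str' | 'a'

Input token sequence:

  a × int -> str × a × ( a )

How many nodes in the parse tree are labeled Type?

[Type [Prod [Prod [Atom a]] × [Atom int]] -> [Type [Prod [Prod [Prod [Atom str]] × [Atom a]] × [Atom ( [Type [Prod [Atom a]]] )]]]]

3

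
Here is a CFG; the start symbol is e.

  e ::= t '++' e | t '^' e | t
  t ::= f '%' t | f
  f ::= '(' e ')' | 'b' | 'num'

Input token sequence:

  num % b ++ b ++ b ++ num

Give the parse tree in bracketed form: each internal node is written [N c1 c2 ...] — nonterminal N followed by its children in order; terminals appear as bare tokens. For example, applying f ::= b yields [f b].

[e [t [f num] % [t [f b]]] ++ [e [t [f b]] ++ [e [t [f b]] ++ [e [t [f num]]]]]]

e
t ++ e
f % t ++ e
num % t ++ e
num % f ++ e
num % b ++ e
num % b ++ t ++ e
num % b ++ f ++ e
num % b ++ b ++ e
num % b ++ b ++ t ++ e
num % b ++ b ++ f ++ e
num % b ++ b ++ b ++ e
num % b ++ b ++ b ++ t
num % b ++ b ++ b ++ f
num % b ++ b ++ b ++ num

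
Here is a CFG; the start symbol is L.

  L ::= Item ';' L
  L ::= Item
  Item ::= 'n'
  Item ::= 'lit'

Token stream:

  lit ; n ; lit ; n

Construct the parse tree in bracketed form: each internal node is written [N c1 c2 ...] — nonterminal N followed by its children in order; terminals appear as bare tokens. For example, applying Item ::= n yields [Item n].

L
Item ; L
lit ; L
lit ; Item ; L
lit ; n ; L
lit ; n ; Item ; L
lit ; n ; lit ; L
lit ; n ; lit ; Item
lit ; n ; lit ; n

[L [Item lit] ; [L [Item n] ; [L [Item lit] ; [L [Item n]]]]]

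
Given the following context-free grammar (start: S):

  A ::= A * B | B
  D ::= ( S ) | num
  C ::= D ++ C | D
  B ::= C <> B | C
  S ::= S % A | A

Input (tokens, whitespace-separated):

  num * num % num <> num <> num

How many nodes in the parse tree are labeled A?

[S [S [A [A [B [C [D num]]]] * [B [C [D num]]]]] % [A [B [C [D num]] <> [B [C [D num]] <> [B [C [D num]]]]]]]

3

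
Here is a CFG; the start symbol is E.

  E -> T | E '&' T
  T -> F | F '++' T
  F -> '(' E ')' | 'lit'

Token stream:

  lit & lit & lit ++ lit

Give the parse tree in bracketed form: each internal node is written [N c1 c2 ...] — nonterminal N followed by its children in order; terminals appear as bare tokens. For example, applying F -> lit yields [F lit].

[E [E [E [T [F lit]]] & [T [F lit]]] & [T [F lit] ++ [T [F lit]]]]

E
E & T
E & T & T
T & T & T
F & T & T
lit & T & T
lit & F & T
lit & lit & T
lit & lit & F ++ T
lit & lit & lit ++ T
lit & lit & lit ++ F
lit & lit & lit ++ lit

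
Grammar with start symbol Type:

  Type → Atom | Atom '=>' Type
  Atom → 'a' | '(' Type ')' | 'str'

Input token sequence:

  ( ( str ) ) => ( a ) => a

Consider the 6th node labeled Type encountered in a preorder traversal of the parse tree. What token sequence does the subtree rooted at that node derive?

[Type [Atom ( [Type [Atom ( [Type [Atom str]] )]] )] => [Type [Atom ( [Type [Atom a]] )] => [Type [Atom a]]]]

a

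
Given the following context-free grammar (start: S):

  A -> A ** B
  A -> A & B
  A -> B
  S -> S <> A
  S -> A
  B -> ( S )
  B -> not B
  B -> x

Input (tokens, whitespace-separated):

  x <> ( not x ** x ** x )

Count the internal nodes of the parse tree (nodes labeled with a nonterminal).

[S [S [A [B x]]] <> [A [B ( [S [A [A [A [B not [B x]]] ** [B x]] ** [B x]]] )]]]

14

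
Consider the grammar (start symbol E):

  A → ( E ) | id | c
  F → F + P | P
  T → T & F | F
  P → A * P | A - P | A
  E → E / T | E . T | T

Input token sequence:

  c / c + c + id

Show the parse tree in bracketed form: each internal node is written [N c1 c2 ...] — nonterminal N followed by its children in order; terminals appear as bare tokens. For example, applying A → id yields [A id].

E
E / T
T / T
F / T
P / T
A / T
c / T
c / F
c / F + P
c / F + P + P
c / P + P + P
c / A + P + P
c / c + P + P
c / c + A + P
c / c + c + P
c / c + c + A
c / c + c + id

[E [E [T [F [P [A c]]]]] / [T [F [F [F [P [A c]]] + [P [A c]]] + [P [A id]]]]]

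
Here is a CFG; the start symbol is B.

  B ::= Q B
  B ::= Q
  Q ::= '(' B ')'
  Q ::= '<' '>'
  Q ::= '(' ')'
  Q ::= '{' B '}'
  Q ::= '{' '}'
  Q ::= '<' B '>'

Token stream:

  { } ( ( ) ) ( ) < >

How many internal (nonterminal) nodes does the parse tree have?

[B [Q { }] [B [Q ( [B [Q ( )]] )] [B [Q ( )] [B [Q < >]]]]]

10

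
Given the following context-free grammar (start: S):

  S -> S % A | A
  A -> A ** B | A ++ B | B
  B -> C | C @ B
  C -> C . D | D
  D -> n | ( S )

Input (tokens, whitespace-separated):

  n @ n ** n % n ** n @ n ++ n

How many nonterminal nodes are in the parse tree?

28

[S [S [A [A [B [C [D n]] @ [B [C [D n]]]]] ** [B [C [D n]]]]] % [A [A [A [B [C [D n]]]] ** [B [C [D n]] @ [B [C [D n]]]]] ++ [B [C [D n]]]]]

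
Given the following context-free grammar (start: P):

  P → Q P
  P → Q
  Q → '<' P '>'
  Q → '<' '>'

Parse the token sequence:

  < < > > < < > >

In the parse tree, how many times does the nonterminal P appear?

[P [Q < [P [Q < >]] >] [P [Q < [P [Q < >]] >]]]

4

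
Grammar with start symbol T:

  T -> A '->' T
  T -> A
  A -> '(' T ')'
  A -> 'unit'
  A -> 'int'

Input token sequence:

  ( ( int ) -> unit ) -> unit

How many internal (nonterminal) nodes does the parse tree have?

10

[T [A ( [T [A ( [T [A int]] )] -> [T [A unit]]] )] -> [T [A unit]]]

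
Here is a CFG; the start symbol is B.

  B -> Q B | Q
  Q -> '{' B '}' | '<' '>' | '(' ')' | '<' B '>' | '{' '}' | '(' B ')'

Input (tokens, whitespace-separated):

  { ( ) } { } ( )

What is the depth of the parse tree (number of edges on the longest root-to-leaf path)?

[B [Q { [B [Q ( )]] }] [B [Q { }] [B [Q ( )]]]]

4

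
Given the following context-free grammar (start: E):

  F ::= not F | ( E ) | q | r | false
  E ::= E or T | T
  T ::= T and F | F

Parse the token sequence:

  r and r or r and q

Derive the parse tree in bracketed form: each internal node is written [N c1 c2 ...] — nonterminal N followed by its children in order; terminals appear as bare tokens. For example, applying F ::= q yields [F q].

[E [E [T [T [F r]] and [F r]]] or [T [T [F r]] and [F q]]]

E
E or T
T or T
T and F or T
F and F or T
r and F or T
r and r or T
r and r or T and F
r and r or F and F
r and r or r and F
r and r or r and q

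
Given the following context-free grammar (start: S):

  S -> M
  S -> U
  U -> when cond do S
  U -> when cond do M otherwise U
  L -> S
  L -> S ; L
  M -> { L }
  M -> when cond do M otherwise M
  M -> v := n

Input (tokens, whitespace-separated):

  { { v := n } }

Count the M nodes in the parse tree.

[S [M { [L [S [M { [L [S [M v := n]]] }]]] }]]

3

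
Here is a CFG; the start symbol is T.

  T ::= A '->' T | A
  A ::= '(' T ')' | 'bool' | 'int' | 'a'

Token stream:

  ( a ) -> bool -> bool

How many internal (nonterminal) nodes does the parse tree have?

[T [A ( [T [A a]] )] -> [T [A bool] -> [T [A bool]]]]

8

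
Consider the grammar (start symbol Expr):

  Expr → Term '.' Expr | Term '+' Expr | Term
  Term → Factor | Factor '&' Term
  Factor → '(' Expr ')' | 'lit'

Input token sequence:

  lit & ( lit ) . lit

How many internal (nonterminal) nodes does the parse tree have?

[Expr [Term [Factor lit] & [Term [Factor ( [Expr [Term [Factor lit]]] )]]] . [Expr [Term [Factor lit]]]]

11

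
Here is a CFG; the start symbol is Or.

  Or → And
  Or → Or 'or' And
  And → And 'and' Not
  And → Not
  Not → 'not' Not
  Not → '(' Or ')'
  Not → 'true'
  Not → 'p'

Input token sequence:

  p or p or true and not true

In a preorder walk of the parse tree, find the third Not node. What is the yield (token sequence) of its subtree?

true

[Or [Or [Or [And [Not p]]] or [And [Not p]]] or [And [And [Not true]] and [Not not [Not true]]]]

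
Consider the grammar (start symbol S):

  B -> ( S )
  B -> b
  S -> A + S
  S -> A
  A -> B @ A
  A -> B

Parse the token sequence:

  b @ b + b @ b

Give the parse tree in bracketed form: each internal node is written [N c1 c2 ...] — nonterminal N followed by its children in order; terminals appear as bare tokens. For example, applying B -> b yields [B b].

S
A + S
B @ A + S
b @ A + S
b @ B + S
b @ b + S
b @ b + A
b @ b + B @ A
b @ b + b @ A
b @ b + b @ B
b @ b + b @ b

[S [A [B b] @ [A [B b]]] + [S [A [B b] @ [A [B b]]]]]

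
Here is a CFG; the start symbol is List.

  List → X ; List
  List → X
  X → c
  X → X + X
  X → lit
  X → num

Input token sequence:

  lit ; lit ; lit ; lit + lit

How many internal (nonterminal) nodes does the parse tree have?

10

[List [X lit] ; [List [X lit] ; [List [X lit] ; [List [X [X lit] + [X lit]]]]]]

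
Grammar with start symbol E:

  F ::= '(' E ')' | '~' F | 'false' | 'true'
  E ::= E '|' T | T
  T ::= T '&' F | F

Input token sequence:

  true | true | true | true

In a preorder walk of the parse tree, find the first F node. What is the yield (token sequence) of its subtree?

[E [E [E [E [T [F true]]] | [T [F true]]] | [T [F true]]] | [T [F true]]]

true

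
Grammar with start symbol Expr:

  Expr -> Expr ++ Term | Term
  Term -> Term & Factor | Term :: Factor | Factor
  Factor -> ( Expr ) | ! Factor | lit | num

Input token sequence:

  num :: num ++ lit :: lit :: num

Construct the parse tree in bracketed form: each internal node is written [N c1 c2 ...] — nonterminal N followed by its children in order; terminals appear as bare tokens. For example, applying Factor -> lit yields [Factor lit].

Expr
Expr ++ Term
Term ++ Term
Term :: Factor ++ Term
Factor :: Factor ++ Term
num :: Factor ++ Term
num :: num ++ Term
num :: num ++ Term :: Factor
num :: num ++ Term :: Factor :: Factor
num :: num ++ Factor :: Factor :: Factor
num :: num ++ lit :: Factor :: Factor
num :: num ++ lit :: lit :: Factor
num :: num ++ lit :: lit :: num

[Expr [Expr [Term [Term [Factor num]] :: [Factor num]]] ++ [Term [Term [Term [Factor lit]] :: [Factor lit]] :: [Factor num]]]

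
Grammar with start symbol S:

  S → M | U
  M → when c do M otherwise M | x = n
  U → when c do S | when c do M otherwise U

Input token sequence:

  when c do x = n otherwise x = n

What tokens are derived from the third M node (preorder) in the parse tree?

[S [M when c do [M x = n] otherwise [M x = n]]]

x = n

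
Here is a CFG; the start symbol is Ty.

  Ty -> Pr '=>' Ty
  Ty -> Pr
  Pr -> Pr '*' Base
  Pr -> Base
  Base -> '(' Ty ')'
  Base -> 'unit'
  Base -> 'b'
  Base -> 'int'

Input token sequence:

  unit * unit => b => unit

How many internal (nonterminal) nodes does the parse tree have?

11

[Ty [Pr [Pr [Base unit]] * [Base unit]] => [Ty [Pr [Base b]] => [Ty [Pr [Base unit]]]]]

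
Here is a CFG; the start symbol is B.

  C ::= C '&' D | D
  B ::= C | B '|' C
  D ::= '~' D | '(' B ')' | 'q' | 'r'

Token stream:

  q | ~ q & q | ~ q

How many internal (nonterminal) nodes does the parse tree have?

[B [B [B [C [D q]]] | [C [C [D ~ [D q]]] & [D q]]] | [C [D ~ [D q]]]]

13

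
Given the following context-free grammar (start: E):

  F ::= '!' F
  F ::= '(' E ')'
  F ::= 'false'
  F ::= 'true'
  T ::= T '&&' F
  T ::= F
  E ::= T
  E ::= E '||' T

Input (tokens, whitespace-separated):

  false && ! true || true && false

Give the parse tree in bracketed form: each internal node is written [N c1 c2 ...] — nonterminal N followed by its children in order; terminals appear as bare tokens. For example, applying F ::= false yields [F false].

E
E || T
T || T
T && F || T
F && F || T
false && F || T
false && ! F || T
false && ! true || T
false && ! true || T && F
false && ! true || F && F
false && ! true || true && F
false && ! true || true && false

[E [E [T [T [F false]] && [F ! [F true]]]] || [T [T [F true]] && [F false]]]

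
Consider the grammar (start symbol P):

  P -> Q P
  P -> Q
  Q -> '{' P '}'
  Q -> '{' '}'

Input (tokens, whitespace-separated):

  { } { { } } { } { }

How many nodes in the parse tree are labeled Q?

5

[P [Q { }] [P [Q { [P [Q { }]] }] [P [Q { }] [P [Q { }]]]]]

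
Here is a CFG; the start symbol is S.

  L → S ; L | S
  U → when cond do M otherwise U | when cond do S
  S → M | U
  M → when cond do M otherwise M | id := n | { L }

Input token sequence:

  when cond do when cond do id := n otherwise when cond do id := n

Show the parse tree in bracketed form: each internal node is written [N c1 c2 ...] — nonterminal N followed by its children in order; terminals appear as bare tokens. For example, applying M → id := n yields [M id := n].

S
U
when cond do S
when cond do U
when cond do when cond do M otherwise U
when cond do when cond do id := n otherwise U
when cond do when cond do id := n otherwise when cond do S
when cond do when cond do id := n otherwise when cond do M
when cond do when cond do id := n otherwise when cond do id := n

[S [U when cond do [S [U when cond do [M id := n] otherwise [U when cond do [S [M id := n]]]]]]]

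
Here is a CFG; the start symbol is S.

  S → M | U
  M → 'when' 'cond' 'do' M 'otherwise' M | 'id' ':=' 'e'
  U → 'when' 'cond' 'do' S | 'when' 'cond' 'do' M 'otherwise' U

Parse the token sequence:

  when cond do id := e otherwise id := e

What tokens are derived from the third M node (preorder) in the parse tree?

id := e

[S [M when cond do [M id := e] otherwise [M id := e]]]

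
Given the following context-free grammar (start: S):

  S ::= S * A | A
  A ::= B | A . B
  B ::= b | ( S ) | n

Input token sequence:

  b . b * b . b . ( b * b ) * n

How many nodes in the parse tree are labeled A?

[S [S [S [A [A [B b]] . [B b]]] * [A [A [A [B b]] . [B b]] . [B ( [S [S [A [B b]]] * [A [B b]]] )]]] * [A [B n]]]

8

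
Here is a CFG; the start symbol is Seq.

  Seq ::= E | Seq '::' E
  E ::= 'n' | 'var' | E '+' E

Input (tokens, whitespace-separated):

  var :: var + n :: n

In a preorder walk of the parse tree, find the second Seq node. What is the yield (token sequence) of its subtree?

[Seq [Seq [Seq [E var]] :: [E [E var] + [E n]]] :: [E n]]

var :: var + n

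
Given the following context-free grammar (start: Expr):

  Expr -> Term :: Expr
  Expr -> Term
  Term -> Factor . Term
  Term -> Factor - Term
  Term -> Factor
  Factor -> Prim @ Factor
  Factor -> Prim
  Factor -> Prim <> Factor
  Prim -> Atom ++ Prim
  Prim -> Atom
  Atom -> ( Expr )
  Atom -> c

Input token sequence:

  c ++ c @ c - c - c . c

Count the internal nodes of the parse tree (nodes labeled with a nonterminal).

22

[Expr [Term [Factor [Prim [Atom c] ++ [Prim [Atom c]]] @ [Factor [Prim [Atom c]]]] - [Term [Factor [Prim [Atom c]]] - [Term [Factor [Prim [Atom c]]] . [Term [Factor [Prim [Atom c]]]]]]]]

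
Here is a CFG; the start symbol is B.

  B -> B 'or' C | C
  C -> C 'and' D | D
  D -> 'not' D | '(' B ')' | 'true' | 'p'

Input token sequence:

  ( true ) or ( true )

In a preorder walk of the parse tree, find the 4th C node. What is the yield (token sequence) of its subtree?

true

[B [B [C [D ( [B [C [D true]]] )]]] or [C [D ( [B [C [D true]]] )]]]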